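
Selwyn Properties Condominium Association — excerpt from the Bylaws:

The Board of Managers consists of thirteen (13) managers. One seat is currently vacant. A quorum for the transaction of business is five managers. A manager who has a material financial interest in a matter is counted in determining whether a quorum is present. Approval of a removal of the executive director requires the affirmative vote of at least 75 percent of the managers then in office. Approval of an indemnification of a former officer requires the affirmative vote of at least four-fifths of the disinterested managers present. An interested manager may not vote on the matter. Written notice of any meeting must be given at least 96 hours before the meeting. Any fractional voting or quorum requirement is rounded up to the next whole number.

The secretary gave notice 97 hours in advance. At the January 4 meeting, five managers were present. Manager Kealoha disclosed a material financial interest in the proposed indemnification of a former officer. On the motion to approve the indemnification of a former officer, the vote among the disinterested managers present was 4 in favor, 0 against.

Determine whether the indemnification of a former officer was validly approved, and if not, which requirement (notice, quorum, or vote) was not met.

Valid — all requirements satisfied.

Notice: 97 hours given; 96 required (97 ≥ 96). Satisfied.
Quorum: 5 present (interested managers count toward quorum); quorum is 5. Satisfied.
Vote: the indemnification of a former officer requires four-fifths of the disinterested managers present (5 − 1 = 4). 4/5 of 4 = 3.20, rounded up to 4, so 4 affirmative votes are needed; 4 voted in favor. Satisfied.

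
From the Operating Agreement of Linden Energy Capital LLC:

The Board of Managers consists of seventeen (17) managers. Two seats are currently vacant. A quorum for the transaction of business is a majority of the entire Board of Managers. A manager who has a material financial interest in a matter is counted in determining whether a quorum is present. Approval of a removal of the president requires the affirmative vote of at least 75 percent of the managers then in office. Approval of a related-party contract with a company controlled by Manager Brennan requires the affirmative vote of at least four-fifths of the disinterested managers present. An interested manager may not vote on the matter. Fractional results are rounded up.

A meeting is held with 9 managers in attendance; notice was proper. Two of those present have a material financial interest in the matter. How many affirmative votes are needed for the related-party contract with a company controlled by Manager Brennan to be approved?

The related-party contract with a company controlled by Manager Brennan requires four-fifths of the disinterested managers present (9 − 2 = 7).
4/5 of 7 = 5.60, rounded up to 6.

6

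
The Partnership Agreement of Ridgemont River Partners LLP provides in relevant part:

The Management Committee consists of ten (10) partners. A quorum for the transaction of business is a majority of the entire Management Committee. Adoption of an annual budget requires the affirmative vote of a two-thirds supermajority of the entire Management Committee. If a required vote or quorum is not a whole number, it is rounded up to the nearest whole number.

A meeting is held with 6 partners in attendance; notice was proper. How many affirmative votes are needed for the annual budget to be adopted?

The annual budget requires two-thirds of the entire Management Committee (10).
2/3 of 10 = 6.67, rounded up to 7.
(Only 6 can vote, so the annual budget cannot pass at this meeting, but the required vote is still 7.)

7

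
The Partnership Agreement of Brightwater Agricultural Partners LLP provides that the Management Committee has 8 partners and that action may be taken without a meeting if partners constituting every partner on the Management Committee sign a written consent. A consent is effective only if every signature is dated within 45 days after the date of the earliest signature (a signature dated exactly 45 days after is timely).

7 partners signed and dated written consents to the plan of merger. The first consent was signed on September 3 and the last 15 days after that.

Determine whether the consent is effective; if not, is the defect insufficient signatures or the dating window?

Signatures required: every one of 8 — unanimous means all 8, so 8 needed; 7 signed. Insufficient.
Dating window: the latest signature is 15 days after the earliest; the limit is 45 days. Within the window.

Not effective — insufficient signatures.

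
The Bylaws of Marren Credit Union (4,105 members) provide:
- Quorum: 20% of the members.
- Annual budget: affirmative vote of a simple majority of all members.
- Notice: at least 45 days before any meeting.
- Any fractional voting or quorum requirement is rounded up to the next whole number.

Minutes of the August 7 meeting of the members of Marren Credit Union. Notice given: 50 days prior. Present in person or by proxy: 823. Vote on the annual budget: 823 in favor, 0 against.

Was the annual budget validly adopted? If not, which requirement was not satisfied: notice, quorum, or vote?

Invalid — vote requirement not satisfied.

Notice: 50 days given; 45 required. Satisfied.
Quorum: 20% of 4,105 = 821; 823 present. Satisfied.
Vote: requires a majority of all members (4,105); a majority of 4105 is 2053, so 2,053 needed; 823 in favor. Not satisfied.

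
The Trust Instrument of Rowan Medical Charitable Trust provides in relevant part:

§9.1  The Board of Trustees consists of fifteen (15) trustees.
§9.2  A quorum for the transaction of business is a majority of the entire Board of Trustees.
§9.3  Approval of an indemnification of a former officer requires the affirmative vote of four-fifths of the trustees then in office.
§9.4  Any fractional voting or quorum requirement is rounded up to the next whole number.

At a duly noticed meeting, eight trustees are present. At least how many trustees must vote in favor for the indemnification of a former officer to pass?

The indemnification of a former officer requires four-fifths of the trustees then in office (15).
4/5 of 15 = 12.
(Only 8 can vote, so the indemnification of a former officer cannot pass at this meeting, but the required vote is still 12.)

12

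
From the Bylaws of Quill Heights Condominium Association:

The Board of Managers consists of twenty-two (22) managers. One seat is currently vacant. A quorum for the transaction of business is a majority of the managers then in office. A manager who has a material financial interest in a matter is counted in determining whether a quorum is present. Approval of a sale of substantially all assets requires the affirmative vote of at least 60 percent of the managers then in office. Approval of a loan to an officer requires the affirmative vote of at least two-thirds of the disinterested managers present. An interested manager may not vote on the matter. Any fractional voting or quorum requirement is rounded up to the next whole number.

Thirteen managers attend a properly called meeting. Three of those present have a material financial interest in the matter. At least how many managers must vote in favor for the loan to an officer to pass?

The loan to an officer requires two-thirds of the disinterested managers present (13 − 3 = 10).
2/3 of 10 = 6.67, rounded up to 7.

7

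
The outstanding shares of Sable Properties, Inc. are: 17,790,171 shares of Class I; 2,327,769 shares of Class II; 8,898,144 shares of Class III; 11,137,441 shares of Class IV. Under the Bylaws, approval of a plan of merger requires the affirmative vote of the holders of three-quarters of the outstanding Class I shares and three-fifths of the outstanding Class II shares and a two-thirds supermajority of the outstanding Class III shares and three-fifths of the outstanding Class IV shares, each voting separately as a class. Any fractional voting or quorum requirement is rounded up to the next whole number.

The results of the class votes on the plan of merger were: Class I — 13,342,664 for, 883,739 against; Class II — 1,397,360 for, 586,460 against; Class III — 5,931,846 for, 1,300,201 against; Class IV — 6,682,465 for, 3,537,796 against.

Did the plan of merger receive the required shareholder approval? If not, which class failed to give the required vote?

Not approved — the Class III shares did not give the required vote.

Class I: 3/4 of 17790171 = 13342628.25, rounded up to 13342629; 13,342,629 required, 13,342,664 in favor — approved.
Class II: 3/5 of 2327769 = 1396661.40, rounded up to 1396662; 1,396,662 required, 1,397,360 in favor — approved.
Class III: 2/3 of 8898144 = 5932096; 5,932,096 required, 5,931,846 in favor — not approved.
Class IV: 3/5 of 11137441 = 6682464.60, rounded up to 6682465; 6,682,465 required, 6,682,465 in favor — approved.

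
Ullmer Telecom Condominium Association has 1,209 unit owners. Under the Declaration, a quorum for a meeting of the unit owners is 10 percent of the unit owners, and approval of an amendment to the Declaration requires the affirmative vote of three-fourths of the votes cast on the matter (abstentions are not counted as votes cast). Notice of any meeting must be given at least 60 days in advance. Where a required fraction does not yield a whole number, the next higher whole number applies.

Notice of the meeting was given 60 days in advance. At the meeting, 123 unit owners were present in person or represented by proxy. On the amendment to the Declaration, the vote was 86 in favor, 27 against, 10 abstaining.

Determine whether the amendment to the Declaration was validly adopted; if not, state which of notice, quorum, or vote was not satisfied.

Notice: 60 days given; 60 required. Satisfied.
Quorum: 10% of 1,209 = 120.90, rounded up to 121; 123 present. Satisfied.
Vote: requires three-fourths of the votes cast (123 − 10 abstaining = 113); 3/4 of 113 = 84.75, rounded up to 85, so 85 needed; 86 in favor. Satisfied.

Valid — all requirements satisfied.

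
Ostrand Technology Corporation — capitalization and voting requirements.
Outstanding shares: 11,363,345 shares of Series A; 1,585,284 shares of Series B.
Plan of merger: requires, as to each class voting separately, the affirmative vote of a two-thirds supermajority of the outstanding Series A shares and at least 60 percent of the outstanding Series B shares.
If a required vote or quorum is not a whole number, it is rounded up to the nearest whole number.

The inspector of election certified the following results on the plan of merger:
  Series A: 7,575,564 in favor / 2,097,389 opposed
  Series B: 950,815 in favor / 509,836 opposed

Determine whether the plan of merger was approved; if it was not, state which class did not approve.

Series A: 2/3 of 11363345 = 7575563.33, rounded up to 7575564; 7,575,564 required, 7,575,564 in favor — approved.
Series B: 3/5 of 1585284 = 951170.40, rounded up to 951171; 951,171 required, 950,815 in favor — not approved.

Not approved — the Series B shares did not give the required vote.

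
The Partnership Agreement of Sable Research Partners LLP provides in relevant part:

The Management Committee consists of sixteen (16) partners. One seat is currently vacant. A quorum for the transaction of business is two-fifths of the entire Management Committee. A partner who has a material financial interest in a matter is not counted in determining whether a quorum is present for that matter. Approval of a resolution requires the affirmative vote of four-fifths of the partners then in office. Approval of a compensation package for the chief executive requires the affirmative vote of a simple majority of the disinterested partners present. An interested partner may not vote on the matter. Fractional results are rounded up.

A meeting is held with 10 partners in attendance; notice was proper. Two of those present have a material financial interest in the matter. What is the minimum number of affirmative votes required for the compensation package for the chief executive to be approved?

5

The compensation package for the chief executive requires a majority of the disinterested partners present (10 − 2 = 8).
A majority of 8 is 5.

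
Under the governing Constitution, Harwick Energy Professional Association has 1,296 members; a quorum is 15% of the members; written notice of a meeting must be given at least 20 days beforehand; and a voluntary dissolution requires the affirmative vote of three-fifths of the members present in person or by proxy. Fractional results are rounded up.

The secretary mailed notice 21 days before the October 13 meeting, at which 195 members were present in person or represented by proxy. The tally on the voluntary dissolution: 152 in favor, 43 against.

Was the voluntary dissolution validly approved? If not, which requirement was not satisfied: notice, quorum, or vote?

Valid — all requirements satisfied.

Notice: 21 days given; 20 required. Satisfied.
Quorum: 15% of 1,296 = 194.40, rounded up to 195; 195 present. Satisfied.
Vote: requires three-fifths of those present (195); 3/5 of 195 = 117, so 117 needed; 152 in favor. Satisfied.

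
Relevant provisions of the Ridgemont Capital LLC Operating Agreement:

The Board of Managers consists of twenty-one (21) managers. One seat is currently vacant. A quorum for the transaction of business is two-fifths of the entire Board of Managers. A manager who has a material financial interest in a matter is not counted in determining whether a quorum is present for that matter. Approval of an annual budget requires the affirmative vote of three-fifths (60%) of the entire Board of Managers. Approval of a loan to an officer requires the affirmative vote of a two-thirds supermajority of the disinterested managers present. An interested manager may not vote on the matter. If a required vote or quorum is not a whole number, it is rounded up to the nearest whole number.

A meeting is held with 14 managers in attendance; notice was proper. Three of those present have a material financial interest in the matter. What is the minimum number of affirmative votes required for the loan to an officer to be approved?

8

The loan to an officer requires two-thirds of the disinterested managers present (14 − 3 = 11).
2/3 of 11 = 7.33, rounded up to 8.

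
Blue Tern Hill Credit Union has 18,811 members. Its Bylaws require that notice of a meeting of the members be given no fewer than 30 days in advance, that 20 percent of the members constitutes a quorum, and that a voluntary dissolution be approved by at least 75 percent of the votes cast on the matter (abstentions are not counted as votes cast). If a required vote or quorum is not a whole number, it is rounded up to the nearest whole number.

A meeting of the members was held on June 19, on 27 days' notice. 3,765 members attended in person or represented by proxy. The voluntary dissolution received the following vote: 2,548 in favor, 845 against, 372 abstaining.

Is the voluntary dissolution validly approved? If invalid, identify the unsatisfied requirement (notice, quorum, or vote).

Notice: 27 days given; 30 required. Not satisfied.
Quorum: 20% of 18,811 = 3,762.20, rounded up to 3,763; 3,765 present. Satisfied.
Vote: requires three-fourths of the votes cast (3,765 − 372 abstaining = 3,393); 3/4 of 3393 = 2544.75, rounded up to 2545, so 2,545 needed; 2,548 in favor. Satisfied.

Invalid — notice requirement not satisfied.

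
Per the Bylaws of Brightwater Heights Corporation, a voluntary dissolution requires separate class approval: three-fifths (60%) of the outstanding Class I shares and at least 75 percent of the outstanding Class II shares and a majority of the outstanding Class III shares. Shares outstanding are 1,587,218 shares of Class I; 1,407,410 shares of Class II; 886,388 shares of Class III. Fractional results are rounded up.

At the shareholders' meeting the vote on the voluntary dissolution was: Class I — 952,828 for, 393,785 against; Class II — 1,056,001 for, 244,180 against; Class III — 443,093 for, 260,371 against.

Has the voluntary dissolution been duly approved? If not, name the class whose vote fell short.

Not approved — the Class III shares did not give the required vote.

Class I: 3/5 of 1587218 = 952330.80, rounded up to 952331; 952,331 required, 952,828 in favor — approved.
Class II: 3/4 of 1407410 = 1055557.50, rounded up to 1055558; 1,055,558 required, 1,056,001 in favor — approved.
Class III: a majority of 886388 is 443195; 443,195 required, 443,093 in favor — not approved.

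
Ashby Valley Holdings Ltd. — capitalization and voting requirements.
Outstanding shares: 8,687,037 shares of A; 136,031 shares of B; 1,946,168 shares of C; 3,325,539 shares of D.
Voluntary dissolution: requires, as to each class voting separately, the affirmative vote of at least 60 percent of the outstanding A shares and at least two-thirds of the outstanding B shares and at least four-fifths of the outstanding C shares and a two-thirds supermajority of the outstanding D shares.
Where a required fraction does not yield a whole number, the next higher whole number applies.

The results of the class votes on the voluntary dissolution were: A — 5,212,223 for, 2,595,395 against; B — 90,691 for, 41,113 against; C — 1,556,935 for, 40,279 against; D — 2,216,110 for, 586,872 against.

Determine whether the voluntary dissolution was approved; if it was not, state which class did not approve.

A: 3/5 of 8687037 = 5212222.20, rounded up to 5212223; 5,212,223 required, 5,212,223 in favor — approved.
B: 2/3 of 136031 = 90687.33, rounded up to 90688; 90,688 required, 90,691 in favor — approved.
C: 4/5 of 1946168 = 1556934.40, rounded up to 1556935; 1,556,935 required, 1,556,935 in favor — approved.
D: 2/3 of 3325539 = 2217026; 2,217,026 required, 2,216,110 in favor — not approved.

Not approved — the D shares did not give the required vote.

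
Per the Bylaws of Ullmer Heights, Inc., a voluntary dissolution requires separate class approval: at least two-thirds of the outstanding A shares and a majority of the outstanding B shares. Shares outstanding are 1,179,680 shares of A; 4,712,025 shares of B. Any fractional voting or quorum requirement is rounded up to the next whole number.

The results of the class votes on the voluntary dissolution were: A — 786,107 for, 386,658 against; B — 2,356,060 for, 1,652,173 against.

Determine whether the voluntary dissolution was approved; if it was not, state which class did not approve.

A: 2/3 of 1179680 = 786453.33, rounded up to 786454; 786,454 required, 786,107 in favor — not approved.
B: a majority of 4712025 is 2356013; 2,356,013 required, 2,356,060 in favor — approved.

Not approved — the A shares did not give the required vote.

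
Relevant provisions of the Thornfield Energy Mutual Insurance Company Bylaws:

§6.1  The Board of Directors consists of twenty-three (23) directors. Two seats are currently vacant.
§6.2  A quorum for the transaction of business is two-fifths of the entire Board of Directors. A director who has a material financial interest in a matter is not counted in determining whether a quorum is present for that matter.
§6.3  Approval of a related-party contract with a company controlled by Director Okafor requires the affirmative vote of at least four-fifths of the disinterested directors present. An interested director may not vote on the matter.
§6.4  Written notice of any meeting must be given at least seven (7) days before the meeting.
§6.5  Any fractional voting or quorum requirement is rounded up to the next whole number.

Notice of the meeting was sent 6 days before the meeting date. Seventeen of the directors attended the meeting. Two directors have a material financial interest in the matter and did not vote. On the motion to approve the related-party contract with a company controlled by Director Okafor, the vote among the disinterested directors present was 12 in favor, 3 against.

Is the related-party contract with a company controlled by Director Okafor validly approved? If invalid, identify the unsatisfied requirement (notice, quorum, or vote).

Invalid — notice requirement not satisfied.

Notice: 6 days given; 7 required (6 < 7). Not satisfied.
Quorum: 17 present, but the 2 interested directors do not count, leaving 15. Quorum is 10. Satisfied.
Vote: the related-party contract with a company controlled by Director Okafor requires four-fifths of the disinterested directors present (17 − 2 = 15). 4/5 of 15 = 12, so 12 affirmative votes are needed; 12 voted in favor. Satisfied.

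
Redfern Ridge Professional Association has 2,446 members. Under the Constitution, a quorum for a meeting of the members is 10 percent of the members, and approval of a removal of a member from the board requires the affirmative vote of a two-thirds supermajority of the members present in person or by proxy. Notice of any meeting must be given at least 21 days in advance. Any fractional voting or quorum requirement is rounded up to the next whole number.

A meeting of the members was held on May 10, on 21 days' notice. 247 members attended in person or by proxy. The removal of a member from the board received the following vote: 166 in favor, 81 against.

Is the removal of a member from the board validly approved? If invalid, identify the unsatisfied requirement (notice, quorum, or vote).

Notice: 21 days given; 21 required. Satisfied.
Quorum: 10% of 2,446 = 244.60, rounded up to 245; 247 present. Satisfied.
Vote: requires two-thirds of those present (247); 2/3 of 247 = 164.67, rounded up to 165, so 165 needed; 166 in favor. Satisfied.

Valid — all requirements satisfied.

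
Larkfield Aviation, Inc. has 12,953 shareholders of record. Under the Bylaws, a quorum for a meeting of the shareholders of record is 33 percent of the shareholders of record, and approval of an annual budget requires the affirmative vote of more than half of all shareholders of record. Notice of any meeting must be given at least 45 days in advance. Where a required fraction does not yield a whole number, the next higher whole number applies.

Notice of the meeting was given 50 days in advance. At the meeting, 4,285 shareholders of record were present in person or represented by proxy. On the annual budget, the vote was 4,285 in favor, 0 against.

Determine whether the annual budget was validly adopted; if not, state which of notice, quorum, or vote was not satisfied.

Notice: 50 days given; 45 required. Satisfied.
Quorum: 33% of 12,953 = 4,274.49, rounded up to 4,275; 4,285 present. Satisfied.
Vote: requires a majority of all shareholders of record (12,953); a majority of 12953 is 6477, so 6,477 needed; 4,285 in favor. Not satisfied.

Invalid — vote requirement not satisfied.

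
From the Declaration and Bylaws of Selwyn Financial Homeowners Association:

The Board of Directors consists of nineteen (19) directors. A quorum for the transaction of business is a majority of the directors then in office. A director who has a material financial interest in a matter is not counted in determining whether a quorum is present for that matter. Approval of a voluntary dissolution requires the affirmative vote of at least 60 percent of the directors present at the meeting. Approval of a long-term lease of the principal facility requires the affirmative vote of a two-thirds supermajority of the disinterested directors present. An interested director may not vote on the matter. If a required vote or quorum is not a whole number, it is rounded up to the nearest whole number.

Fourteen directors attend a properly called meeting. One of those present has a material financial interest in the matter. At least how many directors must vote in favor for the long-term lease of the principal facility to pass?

9

The long-term lease of the principal facility requires two-thirds of the disinterested directors present (14 − 1 = 13).
2/3 of 13 = 8.67, rounded up to 9.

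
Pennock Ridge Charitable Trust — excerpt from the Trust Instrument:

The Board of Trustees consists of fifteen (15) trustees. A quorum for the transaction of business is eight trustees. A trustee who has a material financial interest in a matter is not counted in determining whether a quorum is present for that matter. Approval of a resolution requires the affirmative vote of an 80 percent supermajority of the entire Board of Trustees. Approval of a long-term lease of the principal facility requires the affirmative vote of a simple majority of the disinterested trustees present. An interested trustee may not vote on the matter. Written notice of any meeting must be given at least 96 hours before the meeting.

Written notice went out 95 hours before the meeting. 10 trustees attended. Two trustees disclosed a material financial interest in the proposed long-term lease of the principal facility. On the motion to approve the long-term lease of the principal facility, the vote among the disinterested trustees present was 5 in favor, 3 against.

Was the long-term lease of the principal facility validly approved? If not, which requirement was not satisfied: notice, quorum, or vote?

Notice: 95 hours given; 96 required (95 < 96). Not satisfied.
Quorum: 10 present, but the 2 interested trustees do not count, leaving 8. Quorum is 8. Satisfied.
Vote: the long-term lease of the principal facility requires a majority of the disinterested trustees present (10 − 2 = 8). A majority of 8 is 5, so 5 affirmative votes are needed; 5 voted in favor. Satisfied.

Invalid — notice requirement not satisfied.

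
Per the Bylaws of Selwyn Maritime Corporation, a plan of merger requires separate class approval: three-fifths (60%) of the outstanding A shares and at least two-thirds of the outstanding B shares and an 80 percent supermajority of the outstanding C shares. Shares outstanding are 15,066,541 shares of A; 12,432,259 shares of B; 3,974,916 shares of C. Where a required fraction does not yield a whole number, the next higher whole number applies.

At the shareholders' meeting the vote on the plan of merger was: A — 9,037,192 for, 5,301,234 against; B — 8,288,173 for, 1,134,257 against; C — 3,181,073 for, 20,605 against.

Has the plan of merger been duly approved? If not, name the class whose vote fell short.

A: 3/5 of 15066541 = 9039924.60, rounded up to 9039925; 9,039,925 required, 9,037,192 in favor — not approved.
B: 2/3 of 12432259 = 8288172.67, rounded up to 8288173; 8,288,173 required, 8,288,173 in favor — approved.
C: 4/5 of 3974916 = 3179932.80, rounded up to 3179933; 3,179,933 required, 3,181,073 in favor — approved.

Not approved — the A shares did not give the required vote.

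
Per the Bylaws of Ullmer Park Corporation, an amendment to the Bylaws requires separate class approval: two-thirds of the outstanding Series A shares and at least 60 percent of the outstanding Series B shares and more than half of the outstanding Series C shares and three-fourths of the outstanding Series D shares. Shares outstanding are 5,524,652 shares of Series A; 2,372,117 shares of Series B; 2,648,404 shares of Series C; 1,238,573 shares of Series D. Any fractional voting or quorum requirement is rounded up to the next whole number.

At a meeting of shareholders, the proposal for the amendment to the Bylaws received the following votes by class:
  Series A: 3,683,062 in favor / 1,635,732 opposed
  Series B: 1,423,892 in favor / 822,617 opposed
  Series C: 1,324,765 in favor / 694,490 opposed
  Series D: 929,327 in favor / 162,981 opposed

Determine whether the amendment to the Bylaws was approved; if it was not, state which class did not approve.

Not approved — the Series A shares did not give the required vote.

Series A: 2/3 of 5524652 = 3683101.33, rounded up to 3683102; 3,683,102 required, 3,683,062 in favor — not approved.
Series B: 3/5 of 2372117 = 1423270.20, rounded up to 1423271; 1,423,271 required, 1,423,892 in favor — approved.
Series C: a majority of 2648404 is 1324203; 1,324,203 required, 1,324,765 in favor — approved.
Series D: 3/4 of 1238573 = 928929.75, rounded up to 928930; 928,930 required, 929,327 in favor — approved.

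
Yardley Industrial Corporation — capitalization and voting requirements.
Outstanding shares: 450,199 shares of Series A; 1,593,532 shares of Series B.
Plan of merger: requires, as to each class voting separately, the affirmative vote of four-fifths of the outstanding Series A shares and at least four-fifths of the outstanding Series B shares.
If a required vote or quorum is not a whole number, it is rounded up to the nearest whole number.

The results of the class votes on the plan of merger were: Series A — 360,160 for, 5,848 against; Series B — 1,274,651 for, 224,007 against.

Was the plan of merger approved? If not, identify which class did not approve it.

Series A: 4/5 of 450199 = 360159.20, rounded up to 360160; 360,160 required, 360,160 in favor — approved.
Series B: 4/5 of 1593532 = 1274825.60, rounded up to 1274826; 1,274,826 required, 1,274,651 in favor — not approved.

Not approved — the Series B shares did not give the required vote.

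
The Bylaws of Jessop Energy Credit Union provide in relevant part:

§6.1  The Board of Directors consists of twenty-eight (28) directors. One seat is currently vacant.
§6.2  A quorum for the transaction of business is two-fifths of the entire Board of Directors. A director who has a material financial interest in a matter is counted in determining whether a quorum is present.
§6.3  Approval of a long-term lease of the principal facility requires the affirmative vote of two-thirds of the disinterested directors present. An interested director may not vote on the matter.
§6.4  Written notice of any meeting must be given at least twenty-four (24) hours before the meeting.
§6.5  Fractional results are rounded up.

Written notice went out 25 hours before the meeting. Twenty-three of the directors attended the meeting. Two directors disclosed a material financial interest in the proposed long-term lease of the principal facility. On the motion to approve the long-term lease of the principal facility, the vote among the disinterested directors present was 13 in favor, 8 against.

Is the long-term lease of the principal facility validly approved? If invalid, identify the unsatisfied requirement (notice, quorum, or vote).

Invalid — vote requirement not satisfied.

Notice: 25 hours given; 24 required (25 ≥ 24). Satisfied.
Quorum: 23 present (interested directors count toward quorum); quorum is 12. Satisfied.
Vote: the long-term lease of the principal facility requires two-thirds of the disinterested directors present (23 − 2 = 21). 2/3 of 21 = 14, so 14 affirmative votes are needed; 13 voted in favor. Not satisfied.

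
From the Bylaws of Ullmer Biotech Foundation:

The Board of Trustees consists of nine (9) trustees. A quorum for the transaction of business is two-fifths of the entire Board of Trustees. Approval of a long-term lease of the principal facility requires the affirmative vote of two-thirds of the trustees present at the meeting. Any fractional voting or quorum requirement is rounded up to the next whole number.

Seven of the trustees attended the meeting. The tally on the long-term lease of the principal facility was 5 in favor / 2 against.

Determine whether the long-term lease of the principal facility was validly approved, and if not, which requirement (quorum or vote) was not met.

Valid — all requirements satisfied.

Quorum: 7 present; quorum is 4. Satisfied.
Vote: the long-term lease of the principal facility requires two-thirds of the trustees present (7). 2/3 of 7 = 4.67, rounded up to 5, so 5 affirmative votes are needed; 5 voted in favor. Satisfied.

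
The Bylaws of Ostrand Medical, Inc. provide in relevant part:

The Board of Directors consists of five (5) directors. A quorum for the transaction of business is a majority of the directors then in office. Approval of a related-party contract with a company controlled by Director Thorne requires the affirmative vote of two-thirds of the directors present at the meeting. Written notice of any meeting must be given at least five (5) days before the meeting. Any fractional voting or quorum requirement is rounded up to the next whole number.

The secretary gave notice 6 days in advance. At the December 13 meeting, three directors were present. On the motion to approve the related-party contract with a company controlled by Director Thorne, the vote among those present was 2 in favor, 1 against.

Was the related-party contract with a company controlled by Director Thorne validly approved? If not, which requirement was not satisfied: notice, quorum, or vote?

Valid — all requirements satisfied.

Notice: 6 days given; 5 required (6 ≥ 5). Satisfied.
Quorum: 3 present; quorum is 3. Satisfied.
Vote: the related-party contract with a company controlled by Director Thorne requires two-thirds of the directors present (3). 2/3 of 3 = 2, so 2 affirmative votes are needed; 2 voted in favor. Satisfied.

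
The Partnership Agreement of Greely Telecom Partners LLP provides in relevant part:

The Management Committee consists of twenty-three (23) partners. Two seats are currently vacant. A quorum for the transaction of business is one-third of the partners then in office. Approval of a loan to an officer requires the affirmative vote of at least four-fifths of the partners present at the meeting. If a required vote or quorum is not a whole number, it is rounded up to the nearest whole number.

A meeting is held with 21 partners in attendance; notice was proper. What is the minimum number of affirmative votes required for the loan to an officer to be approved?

17

The loan to an officer requires four-fifths of the partners present (21).
4/5 of 21 = 16.80, rounded up to 17.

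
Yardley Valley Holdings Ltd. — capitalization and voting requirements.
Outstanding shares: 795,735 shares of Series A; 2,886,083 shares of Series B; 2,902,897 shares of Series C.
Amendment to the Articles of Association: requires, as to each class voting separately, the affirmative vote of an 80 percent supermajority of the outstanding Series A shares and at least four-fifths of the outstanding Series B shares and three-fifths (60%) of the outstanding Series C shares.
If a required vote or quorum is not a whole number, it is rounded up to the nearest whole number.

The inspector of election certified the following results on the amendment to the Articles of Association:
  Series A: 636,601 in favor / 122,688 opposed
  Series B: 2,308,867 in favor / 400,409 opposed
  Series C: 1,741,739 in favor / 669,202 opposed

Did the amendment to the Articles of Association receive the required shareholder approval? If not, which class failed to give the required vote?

Approved — every class gave the required vote.

Series A: 4/5 of 795735 = 636588; 636,588 required, 636,601 in favor — approved.
Series B: 4/5 of 2886083 = 2308866.40, rounded up to 2308867; 2,308,867 required, 2,308,867 in favor — approved.
Series C: 3/5 of 2902897 = 1741738.20, rounded up to 1741739; 1,741,739 required, 1,741,739 in favor — approved.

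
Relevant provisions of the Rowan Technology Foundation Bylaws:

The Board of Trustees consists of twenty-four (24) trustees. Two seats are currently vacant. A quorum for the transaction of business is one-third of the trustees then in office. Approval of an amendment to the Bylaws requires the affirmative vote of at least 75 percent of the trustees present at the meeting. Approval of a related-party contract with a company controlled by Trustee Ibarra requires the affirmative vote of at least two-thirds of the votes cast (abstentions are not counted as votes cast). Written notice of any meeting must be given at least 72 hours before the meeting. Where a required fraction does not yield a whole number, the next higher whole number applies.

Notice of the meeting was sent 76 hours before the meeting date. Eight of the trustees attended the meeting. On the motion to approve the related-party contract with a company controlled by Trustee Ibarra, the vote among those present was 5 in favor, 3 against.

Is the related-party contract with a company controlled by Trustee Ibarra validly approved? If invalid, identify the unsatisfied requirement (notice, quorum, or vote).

Invalid — vote requirement not satisfied.

Notice: 76 hours given; 72 required (76 ≥ 72). Satisfied.
Quorum: 8 present; quorum is 8. Satisfied.
Vote: the related-party contract with a company controlled by Trustee Ibarra requires two-thirds of the votes cast (8). 2/3 of 8 = 5.33, rounded up to 6, so 6 affirmative votes are needed; 5 voted in favor. Not satisfied.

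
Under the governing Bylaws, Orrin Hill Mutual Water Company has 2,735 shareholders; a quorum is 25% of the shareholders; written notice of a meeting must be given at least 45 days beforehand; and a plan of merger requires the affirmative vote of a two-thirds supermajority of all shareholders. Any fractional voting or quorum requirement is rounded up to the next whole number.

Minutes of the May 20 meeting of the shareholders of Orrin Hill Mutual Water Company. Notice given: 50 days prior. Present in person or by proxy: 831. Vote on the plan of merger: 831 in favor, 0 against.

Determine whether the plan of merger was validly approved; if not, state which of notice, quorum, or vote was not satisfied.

Invalid — vote requirement not satisfied.

Notice: 50 days given; 45 required. Satisfied.
Quorum: 25% of 2,735 = 683.75, rounded up to 684; 831 present. Satisfied.
Vote: requires two-thirds of all shareholders (2,735); 2/3 of 2735 = 1823.33, rounded up to 1824, so 1,824 needed; 831 in favor. Not satisfied.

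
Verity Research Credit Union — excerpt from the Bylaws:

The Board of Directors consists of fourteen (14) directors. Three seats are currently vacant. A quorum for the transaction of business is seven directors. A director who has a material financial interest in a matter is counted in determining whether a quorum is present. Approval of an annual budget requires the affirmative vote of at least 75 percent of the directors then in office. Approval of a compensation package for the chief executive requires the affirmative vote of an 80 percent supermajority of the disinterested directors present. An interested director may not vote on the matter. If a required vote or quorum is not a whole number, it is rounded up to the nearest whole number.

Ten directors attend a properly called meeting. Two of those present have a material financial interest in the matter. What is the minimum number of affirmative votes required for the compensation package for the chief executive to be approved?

7

The compensation package for the chief executive requires four-fifths of the disinterested directors present (10 − 2 = 8).
4/5 of 8 = 6.40, rounded up to 7.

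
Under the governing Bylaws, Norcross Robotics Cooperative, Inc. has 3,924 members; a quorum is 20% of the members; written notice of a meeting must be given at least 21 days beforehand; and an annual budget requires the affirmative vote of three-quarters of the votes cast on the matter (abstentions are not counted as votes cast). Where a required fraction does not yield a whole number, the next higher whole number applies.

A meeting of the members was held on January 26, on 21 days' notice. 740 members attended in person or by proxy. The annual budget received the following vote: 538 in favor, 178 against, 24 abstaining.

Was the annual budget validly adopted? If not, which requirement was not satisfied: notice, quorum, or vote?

Notice: 21 days given; 21 required. Satisfied.
Quorum: 20% of 3,924 = 784.80, rounded up to 785; 740 present. Not satisfied.
Vote: requires three-fourths of the votes cast (740 − 24 abstaining = 716); 3/4 of 716 = 537, so 537 needed; 538 in favor. Satisfied.

Invalid — quorum requirement not satisfied.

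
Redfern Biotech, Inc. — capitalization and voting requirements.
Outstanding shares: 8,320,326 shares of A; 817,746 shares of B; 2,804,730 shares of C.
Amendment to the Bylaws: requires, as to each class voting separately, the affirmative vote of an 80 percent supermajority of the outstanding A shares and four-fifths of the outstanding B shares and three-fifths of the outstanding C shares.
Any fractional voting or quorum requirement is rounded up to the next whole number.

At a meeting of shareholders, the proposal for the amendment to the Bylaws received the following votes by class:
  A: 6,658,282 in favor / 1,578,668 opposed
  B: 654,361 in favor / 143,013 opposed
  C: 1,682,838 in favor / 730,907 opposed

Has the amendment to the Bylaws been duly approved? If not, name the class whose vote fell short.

A: 4/5 of 8320326 = 6656260.80, rounded up to 6656261; 6,656,261 required, 6,658,282 in favor — approved.
B: 4/5 of 817746 = 654196.80, rounded up to 654197; 654,197 required, 654,361 in favor — approved.
C: 3/5 of 2804730 = 1682838; 1,682,838 required, 1,682,838 in favor — approved.

Approved — every class gave the required vote.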